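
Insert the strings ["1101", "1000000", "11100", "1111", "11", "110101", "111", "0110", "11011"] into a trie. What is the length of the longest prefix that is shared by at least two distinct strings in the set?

Look for the deepest trie node that still has at least two words in its subtree.
e.g. "1101" and "110101" share the prefix "1101" of length 4; no pair shares a longer one.
Longest shared-prefix length: 4

4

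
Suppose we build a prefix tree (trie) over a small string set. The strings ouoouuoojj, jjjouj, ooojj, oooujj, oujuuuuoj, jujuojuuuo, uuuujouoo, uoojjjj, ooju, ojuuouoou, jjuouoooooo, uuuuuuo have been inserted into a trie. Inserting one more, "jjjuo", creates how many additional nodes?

The longest prefix of "jjjuo" already in the trie is "jjj" (length 3).
Each of the 2 remaining characters creates one node.

2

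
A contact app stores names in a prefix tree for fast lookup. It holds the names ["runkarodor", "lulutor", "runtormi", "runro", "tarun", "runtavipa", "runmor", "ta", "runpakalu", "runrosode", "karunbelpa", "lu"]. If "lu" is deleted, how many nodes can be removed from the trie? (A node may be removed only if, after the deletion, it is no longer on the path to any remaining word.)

0

Walk "lu" from the leaf back toward the root, removing each node that no remaining word uses.
Every node on "lu" is still needed (e.g. by "lulutor"), so nothing is freed.
Nodes removed: 0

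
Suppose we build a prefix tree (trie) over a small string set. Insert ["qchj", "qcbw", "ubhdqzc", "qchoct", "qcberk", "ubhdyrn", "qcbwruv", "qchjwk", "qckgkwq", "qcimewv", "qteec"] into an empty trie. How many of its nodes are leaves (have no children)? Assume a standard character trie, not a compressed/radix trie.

9

A leaf is a node with no children — equivalently, the end of a word that is not a proper prefix of any other stored word.
Those words: "qcberk", "qcbwruv", "qchjwk", "qchoct", "qcimewv", "qckgkwq", "qteec", "ubhdqzc", "ubhdyrn"
Leaf count: 9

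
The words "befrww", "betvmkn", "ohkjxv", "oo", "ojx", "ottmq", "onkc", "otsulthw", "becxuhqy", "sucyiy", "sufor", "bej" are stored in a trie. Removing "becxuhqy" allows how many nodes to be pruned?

6

After clearing the end-marker at "becxuhqy", prune upward until reaching a node still needed by another word.
The suffix "cxuhqy" (6 nodes) is used only by "becxuhqy"; the node for "be" still has the child "f", so pruning stops there.
Nodes removed: 6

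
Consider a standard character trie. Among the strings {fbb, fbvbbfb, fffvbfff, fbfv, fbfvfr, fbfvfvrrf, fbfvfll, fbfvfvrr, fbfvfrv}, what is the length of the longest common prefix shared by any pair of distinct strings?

Equivalently: take the maximum, over all pairs, of their longest common prefix length.
"fbfvfvrr" and "fbfvfvrrf" agree on "fbfvfvrr" (8 characters) before diverging; nothing deeper is shared.
Longest shared-prefix length: 8

8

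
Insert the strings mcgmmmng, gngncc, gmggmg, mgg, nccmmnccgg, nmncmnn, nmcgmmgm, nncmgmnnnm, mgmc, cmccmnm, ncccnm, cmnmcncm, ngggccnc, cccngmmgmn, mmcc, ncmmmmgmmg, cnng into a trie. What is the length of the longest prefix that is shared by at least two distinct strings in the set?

3

Equivalently: take the maximum, over all pairs, of their longest common prefix length.
e.g. "ncccnm" and "nccmmnccgg" share the prefix "ncc" of length 3; no pair shares a longer one.
Longest shared-prefix length: 3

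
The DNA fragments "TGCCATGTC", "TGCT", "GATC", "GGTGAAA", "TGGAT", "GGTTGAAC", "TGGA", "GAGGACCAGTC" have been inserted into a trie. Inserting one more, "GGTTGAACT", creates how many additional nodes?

1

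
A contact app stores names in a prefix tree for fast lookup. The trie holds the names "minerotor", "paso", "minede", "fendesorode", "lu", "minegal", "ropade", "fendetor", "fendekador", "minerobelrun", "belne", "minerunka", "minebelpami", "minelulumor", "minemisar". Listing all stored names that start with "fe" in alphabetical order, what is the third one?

fendetor

Filter for "fe…" and sort: "fendekador", "fendesorode", "fendetor"
The 3rd is fendetor.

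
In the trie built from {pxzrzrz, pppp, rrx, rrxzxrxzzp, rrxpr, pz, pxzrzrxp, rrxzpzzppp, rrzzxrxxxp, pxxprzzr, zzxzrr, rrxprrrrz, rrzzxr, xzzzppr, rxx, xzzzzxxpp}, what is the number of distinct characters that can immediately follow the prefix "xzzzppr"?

0

Follow the path "xzzzppr" to its node, then look at its outgoing edges.
No stored string extends past "xzzzppr".
That node has 0 child edges.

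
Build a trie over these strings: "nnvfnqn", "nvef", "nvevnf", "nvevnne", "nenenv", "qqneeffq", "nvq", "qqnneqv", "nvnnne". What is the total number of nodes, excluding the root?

Count nodes per top-level branch (shared prefixes stored once):
  'n'-branch (nenenv, nnvfnqn, nvef, nvevnf, nvevnne, nvnnne, nvq): 25 nodes
  'q'-branch (qqneeffq, qqnneqv): 12 nodes
Sum: 37

37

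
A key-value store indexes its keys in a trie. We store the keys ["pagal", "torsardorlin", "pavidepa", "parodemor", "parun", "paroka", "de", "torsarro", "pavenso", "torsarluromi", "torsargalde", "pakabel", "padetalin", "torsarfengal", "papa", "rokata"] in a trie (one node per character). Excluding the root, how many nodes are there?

Trace insertions, counting only characters that open a new branch:
  "pagal" → 5 new (p, a, g, a, l)
  "torsardorlin" → 12 new (t, o, r, s, a, r, d, o, r, l, i, n)
  "pavidepa" → prefix "pa" already present; 6 new (v, i, d, e, p, a)
  "parodemor" → prefix "pa" already present; 7 new (r, o, d, e, m, o, r)
  "parun" → prefix "par" already present; 2 new (u, n)
  "paroka" → prefix "paro" already present; 2 new (k, a)
  "de" → 2 new (d, e)
  "torsarro" → prefix "torsar" already present; 2 new (r, o)
  "pavenso" → prefix "pav" already present; 4 new (e, n, s, o)
  "torsarluromi" → prefix "torsar" already present; 6 new (l, u, r, o, m, i)
  "torsargalde" → prefix "torsar" already present; 5 new (g, a, l, d, e)
  "pakabel" → prefix "pa" already present; 5 new (k, a, b, e, l)
  "padetalin" → prefix "pa" already present; 7 new (d, e, t, a, l, i, n)
  "torsarfengal" → prefix "torsar" already present; 6 new (f, e, n, g, a, l)
  "papa" → prefix "pa" already present; 2 new (p, a)
  "rokata" → 6 new (r, o, k, a, t, a)
Total nodes = 5 + 12 + 6 + 7 + 2 + 2 + 2 + 2 + 4 + 6 + 5 + 5 + 7 + 6 + 2 + 6 = 79

79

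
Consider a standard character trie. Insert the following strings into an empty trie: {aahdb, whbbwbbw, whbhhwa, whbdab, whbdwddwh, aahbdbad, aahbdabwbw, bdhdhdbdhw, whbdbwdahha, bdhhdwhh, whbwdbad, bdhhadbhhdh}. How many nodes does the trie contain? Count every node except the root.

69

Count nodes per top-level branch (shared prefixes stored once):
  'a'-branch (aahbdabwbw, aahbdbad, aahdb): 15 nodes
  'b'-branch (bdhdhdbdhw, bdhhadbhhdh, bdhhdwhh): 22 nodes
  'w'-branch (whbbwbbw, whbdab, whbdbwdahha, whbdwddwh, whbhhwa, whbwdbad): 32 nodes
Sum: 69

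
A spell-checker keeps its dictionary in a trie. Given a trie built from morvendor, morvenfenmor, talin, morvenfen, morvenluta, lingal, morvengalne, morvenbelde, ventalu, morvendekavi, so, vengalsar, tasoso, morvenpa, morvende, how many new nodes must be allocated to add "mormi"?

2

The longest prefix of "mormi" already in the trie is "mor" (length 3).
So 5 − 3 = 2 new nodes.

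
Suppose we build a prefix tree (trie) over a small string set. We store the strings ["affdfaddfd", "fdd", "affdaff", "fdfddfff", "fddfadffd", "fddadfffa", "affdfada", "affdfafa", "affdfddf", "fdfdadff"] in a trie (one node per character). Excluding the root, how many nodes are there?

44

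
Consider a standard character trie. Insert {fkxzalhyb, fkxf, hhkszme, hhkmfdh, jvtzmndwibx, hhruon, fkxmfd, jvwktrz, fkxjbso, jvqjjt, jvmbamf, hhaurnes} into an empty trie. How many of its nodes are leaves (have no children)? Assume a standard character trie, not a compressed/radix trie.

12

Leaves are exactly the stored words that no other stored word extends.
Those words: "fkxf", "fkxjbso", "fkxmfd", "fkxzalhyb", "hhaurnes", "hhkmfdh", "hhkszme", "hhruon", "jvmbamf", "jvqjjt", "jvtzmndwibx", "jvwktrz"
Leaf count: 12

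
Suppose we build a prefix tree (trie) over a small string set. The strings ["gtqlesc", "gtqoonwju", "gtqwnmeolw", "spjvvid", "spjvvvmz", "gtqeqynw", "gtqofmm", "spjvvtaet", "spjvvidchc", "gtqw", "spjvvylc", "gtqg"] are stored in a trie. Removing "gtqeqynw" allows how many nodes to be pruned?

After clearing the end-marker at "gtqeqynw", prune upward until reaching a node still needed by another word.
The suffix "eqynw" (5 nodes) is used only by "gtqeqynw"; the node for "gtq" still has the child "l", so pruning stops there.
Nodes removed: 5

5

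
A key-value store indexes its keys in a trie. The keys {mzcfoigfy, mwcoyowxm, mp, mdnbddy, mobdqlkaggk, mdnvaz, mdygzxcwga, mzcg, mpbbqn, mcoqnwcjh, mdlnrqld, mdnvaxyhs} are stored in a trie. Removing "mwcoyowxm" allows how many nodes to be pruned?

Walk "mwcoyowxm" from the leaf back toward the root, removing each node that no remaining word uses.
The suffix "wcoyowxm" (8 nodes) is used only by "mwcoyowxm"; the node for "m" still has the child "z", so pruning stops there.
Nodes removed: 8

8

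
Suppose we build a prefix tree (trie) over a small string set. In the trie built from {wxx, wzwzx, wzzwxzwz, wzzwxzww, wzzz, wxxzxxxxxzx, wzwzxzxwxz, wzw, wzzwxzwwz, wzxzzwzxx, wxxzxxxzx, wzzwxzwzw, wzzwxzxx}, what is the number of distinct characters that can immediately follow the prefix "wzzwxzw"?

2

Follow the path "wzzwxzw" to its node, then look at its outgoing edges.
Characters that immediately follow "wzzwxzw" among the stored strings: {w, z}.
That node has 2 child edges.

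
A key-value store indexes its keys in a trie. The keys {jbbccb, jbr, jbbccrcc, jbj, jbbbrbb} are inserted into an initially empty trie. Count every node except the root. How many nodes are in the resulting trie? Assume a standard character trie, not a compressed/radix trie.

Trie structure (* marks end of a word):
(root)
└─ j
   └─ b
      ├─ b
      │  ├─ b
      │  │  └─ r
      │  │     └─ b
      │  │        └─ b *
      │  └─ c
      │     └─ c
      │        ├─ b *
      │        └─ r
      │           └─ c
      │              └─ c *
      ├─ j *
      └─ r *
Counting every labelled node above: 15.

15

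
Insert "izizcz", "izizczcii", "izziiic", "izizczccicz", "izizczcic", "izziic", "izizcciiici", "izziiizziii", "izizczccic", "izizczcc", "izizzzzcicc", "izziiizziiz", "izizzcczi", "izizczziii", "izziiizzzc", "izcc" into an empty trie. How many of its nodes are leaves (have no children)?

A leaf is a node with no children — equivalently, the end of a word that is not a proper prefix of any other stored word.
Those words: "izcc", "izizcciiici", "izizczccicz", "izizczcic", "izizczcii", "izizczziii", "izizzcczi", "izizzzzcicc", "izziic", "izziiic", "izziiizziii", "izziiizziiz", "izziiizzzc"
Leaf count: 13

13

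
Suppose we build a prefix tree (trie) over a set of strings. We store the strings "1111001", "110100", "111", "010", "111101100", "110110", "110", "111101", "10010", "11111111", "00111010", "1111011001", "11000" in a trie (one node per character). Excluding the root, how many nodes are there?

38

Count nodes per top-level branch (shared prefixes stored once):
  '0'-branch (00111010, 010): 10 nodes
  '1'-branch (10010, 110, 11000, 110100, 110110, 111, 1111001, 111101, 111101100, 1111011001, 11111111): 28 nodes
Sum: 38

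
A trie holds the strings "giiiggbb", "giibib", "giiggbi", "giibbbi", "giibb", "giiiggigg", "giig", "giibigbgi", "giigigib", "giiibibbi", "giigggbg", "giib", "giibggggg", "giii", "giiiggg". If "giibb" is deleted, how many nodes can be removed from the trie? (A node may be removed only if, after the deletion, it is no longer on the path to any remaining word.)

0

A node on "giibb"'s path can go only if nothing else ends at it or branches off below it.
Every node on "giibb" is still needed (e.g. by "giibbbi"), so nothing is freed.
Nodes removed: 0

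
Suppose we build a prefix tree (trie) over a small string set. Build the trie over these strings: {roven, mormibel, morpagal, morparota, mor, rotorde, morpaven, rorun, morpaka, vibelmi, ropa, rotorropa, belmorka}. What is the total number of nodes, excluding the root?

Trace insertions, counting only characters that open a new branch:
  "roven" → 5 new (r, o, v, e, n)
  "mormibel" → 8 new (m, o, r, m, i, b, e, l)
  "morpagal" → prefix "mor" already present; 5 new (p, a, g, a, l)
  "morparota" → prefix "morpa" already present; 4 new (r, o, t, a)
  "mor" → prefix "mor" already present; 0 new (none)
  "rotorde" → prefix "ro" already present; 5 new (t, o, r, d, e)
  "morpaven" → prefix "morpa" already present; 3 new (v, e, n)
  "rorun" → prefix "ro" already present; 3 new (r, u, n)
  "morpaka" → prefix "morpa" already present; 2 new (k, a)
  "vibelmi" → 7 new (v, i, b, e, l, m, i)
  "ropa" → prefix "ro" already present; 2 new (p, a)
  "rotorropa" → prefix "rotor" already present; 4 new (r, o, p, a)
  "belmorka" → 8 new (b, e, l, m, o, r, k, a)
Total nodes = 5 + 8 + 5 + 4 + 0 + 5 + 3 + 3 + 2 + 7 + 2 + 4 + 8 = 56

56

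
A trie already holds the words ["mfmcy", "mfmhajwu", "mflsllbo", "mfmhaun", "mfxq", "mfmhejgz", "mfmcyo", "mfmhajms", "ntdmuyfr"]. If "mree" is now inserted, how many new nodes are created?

3

"m" is already a path in the trie; the remaining "ree" must be added.
So 4 − 1 = 3 new nodes.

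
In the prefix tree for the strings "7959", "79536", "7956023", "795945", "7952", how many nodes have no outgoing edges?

4

Leaves are exactly the stored words that no other stored word extends.
Those words: "7952", "79536", "7956023", "795945"
Leaf count: 4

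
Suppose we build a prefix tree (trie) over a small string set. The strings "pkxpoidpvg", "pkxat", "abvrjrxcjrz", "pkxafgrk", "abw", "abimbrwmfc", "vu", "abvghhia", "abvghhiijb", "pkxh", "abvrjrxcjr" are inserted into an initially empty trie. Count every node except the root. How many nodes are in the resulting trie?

Count nodes per top-level branch (shared prefixes stored once):
  'a'-branch (abimbrwmfc, abvghhia, abvghhiijb, abvrjrxcjr, abvrjrxcjrz, abw): 28 nodes
  'p'-branch (pkxafgrk, pkxat, pkxh, pkxpoidpvg): 17 nodes
  'v'-branch (vu): 2 nodes
Sum: 47

47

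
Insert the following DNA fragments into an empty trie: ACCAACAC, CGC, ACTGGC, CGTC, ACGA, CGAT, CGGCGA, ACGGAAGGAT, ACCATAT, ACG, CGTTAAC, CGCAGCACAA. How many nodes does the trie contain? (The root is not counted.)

46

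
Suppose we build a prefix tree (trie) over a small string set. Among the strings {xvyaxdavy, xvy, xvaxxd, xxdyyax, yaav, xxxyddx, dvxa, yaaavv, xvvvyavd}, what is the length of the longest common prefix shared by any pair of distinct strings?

Look for the deepest trie node that still has at least two words in its subtree.
"xvy" and "xvyaxdavy" agree on "xvy" (3 characters) before diverging; nothing deeper is shared.
Longest shared-prefix length: 3

3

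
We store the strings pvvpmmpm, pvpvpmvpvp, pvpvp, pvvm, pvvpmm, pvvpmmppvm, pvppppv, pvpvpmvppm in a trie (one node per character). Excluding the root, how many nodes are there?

26

Trie structure (* marks end of a word):
(root)
└─ p
   └─ v
      ├─ p
      │  ├─ p
      │  │  └─ p
      │  │     └─ p
      │  │        └─ v *
      │  └─ v
      │     └─ p *
      │        └─ m
      │           └─ v
      │              └─ p
      │                 ├─ p
      │                 │  └─ m *
      │                 └─ v
      │                    └─ p *
      └─ v
         ├─ m *
         └─ p
            └─ m
               └─ m *
                  └─ p
                     ├─ m *
                     └─ p
                        └─ v
                           └─ m *
Counting every labelled node above: 26.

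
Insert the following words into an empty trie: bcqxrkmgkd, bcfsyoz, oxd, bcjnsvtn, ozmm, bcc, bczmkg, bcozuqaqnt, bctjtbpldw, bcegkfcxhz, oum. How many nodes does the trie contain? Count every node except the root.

For each word, the new-node count is its length minus the longest prefix already in the trie:
  "bcqxrkmgkd" → 10 new (b, c, q, x, r, k, m, g, k, d)
  "bcfsyoz" → prefix "bc" already present; 5 new (f, s, y, o, z)
  "oxd" → 3 new (o, x, d)
  "bcjnsvtn" → prefix "bc" already present; 6 new (j, n, s, v, t, n)
  "ozmm" → prefix "o" already present; 3 new (z, m, m)
  "bcc" → prefix "bc" already present; 1 new (c)
  "bczmkg" → prefix "bc" already present; 4 new (z, m, k, g)
  "bcozuqaqnt" → prefix "bc" already present; 8 new (o, z, u, q, a, q, n, t)
  "bctjtbpldw" → prefix "bc" already present; 8 new (t, j, t, b, p, l, d, w)
  "bcegkfcxhz" → prefix "bc" already present; 8 new (e, g, k, f, c, x, h, z)
  "oum" → prefix "o" already present; 2 new (u, m)
Total nodes = 10 + 5 + 3 + 6 + 3 + 1 + 4 + 8 + 8 + 8 + 2 = 58

58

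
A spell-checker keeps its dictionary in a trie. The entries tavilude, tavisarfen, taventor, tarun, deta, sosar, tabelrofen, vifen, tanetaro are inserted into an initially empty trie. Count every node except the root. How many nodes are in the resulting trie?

For each word, the new-node count is its length minus the longest prefix already in the trie:
  "tavilude" → 8 new (t, a, v, i, l, u, d, e)
  "tavisarfen" → prefix "tavi" already present; 6 new (s, a, r, f, e, n)
  "taventor" → prefix "tav" already present; 5 new (e, n, t, o, r)
  "tarun" → prefix "ta" already present; 3 new (r, u, n)
  "deta" → 4 new (d, e, t, a)
  "sosar" → 5 new (s, o, s, a, r)
  "tabelrofen" → prefix "ta" already present; 8 new (b, e, l, r, o, f, e, n)
  "vifen" → 5 new (v, i, f, e, n)
  "tanetaro" → prefix "ta" already present; 6 new (n, e, t, a, r, o)
Total nodes = 8 + 6 + 5 + 3 + 4 + 5 + 8 + 5 + 6 = 50

50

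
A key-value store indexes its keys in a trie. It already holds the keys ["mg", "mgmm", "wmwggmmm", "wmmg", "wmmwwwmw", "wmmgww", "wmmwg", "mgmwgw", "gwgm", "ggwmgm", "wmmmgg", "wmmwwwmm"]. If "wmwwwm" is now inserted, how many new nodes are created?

3

Walking "wmwwwm" from the root, the first 3 characters ("wmw") follow existing edges; "w" is the first miss.
Each of the 3 remaining characters creates one node.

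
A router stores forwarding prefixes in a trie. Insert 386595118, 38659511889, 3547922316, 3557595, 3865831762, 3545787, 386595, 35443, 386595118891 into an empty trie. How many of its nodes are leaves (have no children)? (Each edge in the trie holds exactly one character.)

6

Leaves are exactly the stored words that no other stored word extends.
Those words: "35443", "3545787", "3547922316", "3557595", "3865831762", "386595118891"
Leaf count: 6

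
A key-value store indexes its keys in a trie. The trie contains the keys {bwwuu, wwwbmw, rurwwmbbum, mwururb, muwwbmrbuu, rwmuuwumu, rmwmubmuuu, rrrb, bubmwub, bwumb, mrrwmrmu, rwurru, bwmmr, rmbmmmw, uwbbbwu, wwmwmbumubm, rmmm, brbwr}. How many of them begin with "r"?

Filter for entries beginning with "r":
Words under "r": rmbmmmw, rmmm, rmwmubmuuu, rrrb, rurwwmbbum, rwmuuwumu, rwurru
Count: 7

7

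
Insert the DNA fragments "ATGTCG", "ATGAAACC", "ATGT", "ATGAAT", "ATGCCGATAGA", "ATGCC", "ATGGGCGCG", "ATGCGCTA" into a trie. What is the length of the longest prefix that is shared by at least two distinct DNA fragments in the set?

The deepest shared node is where two words last agree before diverging.
"ATGAAACC" and "ATGAAT" agree on "ATGAA" (5 characters) before diverging; nothing deeper is shared.
Longest shared-prefix length: 5

5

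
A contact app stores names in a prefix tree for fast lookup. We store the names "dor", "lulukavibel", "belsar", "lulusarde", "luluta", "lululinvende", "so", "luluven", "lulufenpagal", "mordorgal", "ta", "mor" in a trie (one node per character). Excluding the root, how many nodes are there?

Trace insertions, counting only characters that open a new branch:
  "dor" → 3 new (d, o, r)
  "lulukavibel" → 11 new (l, u, l, u, k, a, v, i, b, e, l)
  "belsar" → 6 new (b, e, l, s, a, r)
  "lulusarde" → prefix "lulu" already present; 5 new (s, a, r, d, e)
  "luluta" → prefix "lulu" already present; 2 new (t, a)
  "lululinvende" → prefix "lulu" already present; 8 new (l, i, n, v, e, n, d, e)
  "so" → 2 new (s, o)
  "luluven" → prefix "lulu" already present; 3 new (v, e, n)
  "lulufenpagal" → prefix "lulu" already present; 8 new (f, e, n, p, a, g, a, l)
  "mordorgal" → 9 new (m, o, r, d, o, r, g, a, l)
  "ta" → 2 new (t, a)
  "mor" → prefix "mor" already present; 0 new (none)
Total nodes = 3 + 11 + 6 + 5 + 2 + 8 + 2 + 3 + 8 + 9 + 2 + 0 = 59

59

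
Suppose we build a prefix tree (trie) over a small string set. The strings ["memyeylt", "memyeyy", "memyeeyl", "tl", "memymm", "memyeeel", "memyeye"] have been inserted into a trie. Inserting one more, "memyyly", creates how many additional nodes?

3

Walking "memyyly" from the root, the first 4 characters ("memy") follow existing edges; "y" is the first miss.
So 7 − 4 = 3 new nodes.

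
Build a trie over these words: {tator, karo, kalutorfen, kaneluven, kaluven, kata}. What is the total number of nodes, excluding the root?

Trie structure (* marks end of a word):
(root)
├─ k
│  └─ a
│     ├─ l
│     │  └─ u
│     │     ├─ t
│     │     │  └─ o
│     │     │     └─ r
│     │     │        └─ f
│     │     │           └─ e
│     │     │              └─ n *
│     │     └─ v
│     │        └─ e
│     │           └─ n *
│     ├─ n
│     │  └─ e
│     │     └─ l
│     │        └─ u
│     │           └─ v
│     │              └─ e
│     │                 └─ n *
│     ├─ r
│     │  └─ o *
│     └─ t
│        └─ a *
└─ t
   └─ a
      └─ t
         └─ o
            └─ r *
Counting every labelled node above: 29.

29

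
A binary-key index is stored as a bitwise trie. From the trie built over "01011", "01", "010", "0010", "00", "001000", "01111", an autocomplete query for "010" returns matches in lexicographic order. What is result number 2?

01011

Words with prefix "010", in lexicographic order: "010", "01011"
The 2nd is 01011.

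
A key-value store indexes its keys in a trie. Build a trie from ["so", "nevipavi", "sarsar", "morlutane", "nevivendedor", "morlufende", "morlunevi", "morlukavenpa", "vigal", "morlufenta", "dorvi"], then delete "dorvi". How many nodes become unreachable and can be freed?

A node on "dorvi"'s path can go only if nothing else ends at it or branches off below it.
No other word shares any prefix with "dorvi", so all 5 of its nodes go.
Nodes removed: 5

5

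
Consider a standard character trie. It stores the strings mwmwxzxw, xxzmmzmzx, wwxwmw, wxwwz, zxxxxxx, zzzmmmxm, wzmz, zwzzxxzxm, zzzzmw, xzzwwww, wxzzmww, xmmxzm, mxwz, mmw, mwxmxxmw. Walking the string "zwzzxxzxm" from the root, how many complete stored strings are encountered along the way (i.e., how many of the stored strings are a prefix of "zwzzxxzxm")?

1

Check each prefix of "zwzzxxzxm" against the stored set — each match is an end-marker on the path.
Prefixes of the query that are stored words: "zwzzxxzxm"
Count: 1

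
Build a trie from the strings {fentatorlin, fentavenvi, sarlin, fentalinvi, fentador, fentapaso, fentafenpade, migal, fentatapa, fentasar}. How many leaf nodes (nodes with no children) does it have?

Leaves are exactly the stored words that no other stored word extends.
Those words: "fentador", "fentafenpade", "fentalinvi", "fentapaso", "fentasar", "fentatapa", "fentatorlin", "fentavenvi", "migal", "sarlin"
Leaf count: 10

10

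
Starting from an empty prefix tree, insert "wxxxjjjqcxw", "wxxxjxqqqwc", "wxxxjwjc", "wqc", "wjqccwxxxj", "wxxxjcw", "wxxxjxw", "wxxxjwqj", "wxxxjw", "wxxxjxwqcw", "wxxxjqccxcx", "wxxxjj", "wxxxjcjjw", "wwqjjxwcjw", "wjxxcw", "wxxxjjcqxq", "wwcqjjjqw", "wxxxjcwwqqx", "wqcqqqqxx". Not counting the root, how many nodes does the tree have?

Count nodes per top-level branch (shared prefixes stored once):
  'w'-branch (wjqccwxxxj, wjxxcw, wqc, wqcqqqqxx, wwcqjjjqw, wwqjjxwcjw, wxxxjcjjw, wxxxjcw, wxxxjcwwqqx, wxxxjj, wxxxjjcqxq, wxxxjjjqcxw, wxxxjqccxcx, wxxxjw, wxxxjwjc, wxxxjwqj, wxxxjxqqqwc, wxxxjxw, wxxxjxwqcw): 82 nodes
Sum: 82

82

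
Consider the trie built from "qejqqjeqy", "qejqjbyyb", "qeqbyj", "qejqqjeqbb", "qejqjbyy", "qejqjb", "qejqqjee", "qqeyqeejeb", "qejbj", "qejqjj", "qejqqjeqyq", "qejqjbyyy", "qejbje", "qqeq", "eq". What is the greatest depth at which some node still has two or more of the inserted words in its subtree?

9

The deepest shared node is where two words last agree before diverging.
"qejqqjeqy" and "qejqqjeqyq" agree on "qejqqjeqy" (9 characters) before diverging; nothing deeper is shared.
Longest shared-prefix length: 9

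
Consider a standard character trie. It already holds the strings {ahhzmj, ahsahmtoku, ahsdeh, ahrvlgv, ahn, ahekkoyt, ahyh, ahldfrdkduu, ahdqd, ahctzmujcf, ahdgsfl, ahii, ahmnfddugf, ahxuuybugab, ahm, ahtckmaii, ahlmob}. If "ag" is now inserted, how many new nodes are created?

1

Walking "ag" from the root, the first 1 characters ("a") follow existing edges; "g" is the first miss.
So 2 − 1 = 1 new nodes.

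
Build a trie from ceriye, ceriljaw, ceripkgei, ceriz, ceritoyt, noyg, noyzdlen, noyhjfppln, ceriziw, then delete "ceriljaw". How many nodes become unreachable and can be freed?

A node on "ceriljaw"'s path can go only if nothing else ends at it or branches off below it.
The suffix "ljaw" (4 nodes) is used only by "ceriljaw"; the node for "ceri" still has the child "y", so pruning stops there.
Nodes removed: 4

4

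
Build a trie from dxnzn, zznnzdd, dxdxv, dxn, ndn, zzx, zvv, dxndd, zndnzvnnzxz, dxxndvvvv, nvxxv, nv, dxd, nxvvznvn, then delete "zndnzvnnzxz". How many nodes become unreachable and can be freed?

10

A node on "zndnzvnnzxz"'s path can go only if nothing else ends at it or branches off below it.
The suffix "ndnzvnnzxz" (10 nodes) is used only by "zndnzvnnzxz"; the node for "z" still has the child "z", so pruning stops there.
Nodes removed: 10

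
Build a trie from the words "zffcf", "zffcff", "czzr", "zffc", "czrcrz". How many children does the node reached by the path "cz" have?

2

Follow the path "cz" to its node, then look at its outgoing edges.
Characters that immediately follow "cz" among the stored strings: {r, z}.
That node has 2 child edges.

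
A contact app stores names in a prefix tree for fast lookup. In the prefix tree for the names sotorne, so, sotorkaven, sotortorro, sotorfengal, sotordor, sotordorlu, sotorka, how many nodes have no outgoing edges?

A leaf is a node with no children — equivalently, the end of a word that is not a proper prefix of any other stored word.
Those words: "sotordorlu", "sotorfengal", "sotorkaven", "sotorne", "sotortorro"
Leaf count: 5

5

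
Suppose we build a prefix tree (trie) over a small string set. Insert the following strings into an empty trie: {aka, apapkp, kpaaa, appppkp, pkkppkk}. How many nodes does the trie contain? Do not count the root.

Insert word by word; a character creates a node only if that edge doesn't already exist:
  "aka" → 3 new (a, k, a)
  "apapkp" → prefix "a" already present; 5 new (p, a, p, k, p)
  "kpaaa" → 5 new (k, p, a, a, a)
  "appppkp" → prefix "ap" already present; 5 new (p, p, p, k, p)
  "pkkppkk" → 7 new (p, k, k, p, p, k, k)
Total nodes = 3 + 5 + 5 + 5 + 7 = 25

25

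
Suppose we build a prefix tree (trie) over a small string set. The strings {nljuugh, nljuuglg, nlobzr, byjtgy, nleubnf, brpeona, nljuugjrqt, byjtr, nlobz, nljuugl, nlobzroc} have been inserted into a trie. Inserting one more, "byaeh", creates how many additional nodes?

3

"by" is already a path in the trie; the remaining "aeh" must be added.
New nodes needed: |"byaeh"| − 2 = 5 − 2 = 3.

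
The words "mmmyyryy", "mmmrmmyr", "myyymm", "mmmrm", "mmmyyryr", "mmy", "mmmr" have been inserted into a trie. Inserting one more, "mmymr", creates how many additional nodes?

The longest prefix of "mmymr" already in the trie is "mmy" (length 3).
So 5 − 3 = 2 new nodes.

2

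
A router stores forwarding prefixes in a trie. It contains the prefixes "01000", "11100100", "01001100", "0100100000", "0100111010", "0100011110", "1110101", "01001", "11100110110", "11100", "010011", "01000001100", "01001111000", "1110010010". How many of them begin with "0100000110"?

Traverse to the node for "0100000110", then collect every word in that subtree.
Matches: "01000001100"
Count: 1

1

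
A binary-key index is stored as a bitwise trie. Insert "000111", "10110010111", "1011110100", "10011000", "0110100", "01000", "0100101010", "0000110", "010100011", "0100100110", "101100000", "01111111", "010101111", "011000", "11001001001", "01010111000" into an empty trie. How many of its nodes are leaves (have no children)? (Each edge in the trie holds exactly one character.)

16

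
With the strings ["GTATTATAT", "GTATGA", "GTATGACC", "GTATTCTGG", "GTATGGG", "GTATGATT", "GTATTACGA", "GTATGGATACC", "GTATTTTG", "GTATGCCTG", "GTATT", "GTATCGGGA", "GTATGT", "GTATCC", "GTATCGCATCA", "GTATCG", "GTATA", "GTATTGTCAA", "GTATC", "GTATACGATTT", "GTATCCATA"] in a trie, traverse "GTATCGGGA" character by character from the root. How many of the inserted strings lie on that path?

Check each prefix of "GTATCGGGA" against the stored set — each match is an end-marker on the path.
Prefixes of the query that are stored words: "GTATC", "GTATCG", "GTATCGGGA"
Count: 3

3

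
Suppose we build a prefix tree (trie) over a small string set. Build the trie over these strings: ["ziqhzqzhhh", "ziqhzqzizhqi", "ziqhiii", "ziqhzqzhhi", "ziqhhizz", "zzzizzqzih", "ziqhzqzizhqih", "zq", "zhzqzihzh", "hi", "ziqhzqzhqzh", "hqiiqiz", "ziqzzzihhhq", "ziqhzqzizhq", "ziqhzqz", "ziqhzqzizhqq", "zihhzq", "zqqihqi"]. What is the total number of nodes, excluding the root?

71

Count nodes per top-level branch (shared prefixes stored once):
  'h'-branch (hi, hqiiqiz): 8 nodes
  'z'-branch (zhzqzihzh, zihhzq, ziqhhizz, ziqhiii, ziqhzqz, ziqhzqzhhh, ziqhzqzhhi, ziqhzqzhqzh, ziqhzqzizhq, ziqhzqzizhqi, ziqhzqzizhqih, ziqhzqzizhqq, ziqzzzihhhq, zq, zqqihqi, zzzizzqzih): 63 nodes
Sum: 71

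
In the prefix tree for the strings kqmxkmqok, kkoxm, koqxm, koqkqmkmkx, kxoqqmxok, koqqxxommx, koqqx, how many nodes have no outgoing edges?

A leaf is a node with no children — equivalently, the end of a word that is not a proper prefix of any other stored word.
Those words: "kkoxm", "koqkqmkmkx", "koqqxxommx", "koqxm", "kqmxkmqok", "kxoqqmxok"
Leaf count: 6

6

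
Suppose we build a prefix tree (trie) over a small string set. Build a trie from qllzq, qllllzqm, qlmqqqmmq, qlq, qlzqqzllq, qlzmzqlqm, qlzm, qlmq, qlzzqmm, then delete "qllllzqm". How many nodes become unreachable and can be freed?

A node on "qllllzqm"'s path can go only if nothing else ends at it or branches off below it.
The suffix "llzqm" (5 nodes) is used only by "qllllzqm"; the node for "qll" still has the child "z", so pruning stops there.
Nodes removed: 5

5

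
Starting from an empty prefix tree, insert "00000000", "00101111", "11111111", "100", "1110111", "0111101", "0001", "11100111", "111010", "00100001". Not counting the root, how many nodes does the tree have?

44

For each word, the new-node count is its length minus the longest prefix already in the trie:
  "00000000" → 8 new (0, 0, 0, 0, 0, 0, 0, 0)
  "00101111" → prefix "00" already present; 6 new (1, 0, 1, 1, 1, 1)
  "11111111" → 8 new (1, 1, 1, 1, 1, 1, 1, 1)
  "100" → prefix "1" already present; 2 new (0, 0)
  "1110111" → prefix "111" already present; 4 new (0, 1, 1, 1)
  "0111101" → prefix "0" already present; 6 new (1, 1, 1, 1, 0, 1)
  "0001" → prefix "000" already present; 1 new (1)
  "11100111" → prefix "1110" already present; 4 new (0, 1, 1, 1)
  "111010" → prefix "11101" already present; 1 new (0)
  "00100001" → prefix "0010" already present; 4 new (0, 0, 0, 1)
Total nodes = 8 + 6 + 8 + 2 + 4 + 6 + 1 + 4 + 1 + 4 = 44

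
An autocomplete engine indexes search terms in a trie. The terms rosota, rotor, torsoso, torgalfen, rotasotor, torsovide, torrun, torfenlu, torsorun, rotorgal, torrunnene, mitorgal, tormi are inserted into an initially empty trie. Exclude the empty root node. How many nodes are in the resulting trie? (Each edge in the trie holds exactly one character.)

Insert word by word; a character creates a node only if that edge doesn't already exist:
  "rosota" → 6 new (r, o, s, o, t, a)
  "rotor" → prefix "ro" already present; 3 new (t, o, r)
  "torsoso" → 7 new (t, o, r, s, o, s, o)
  "torgalfen" → prefix "tor" already present; 6 new (g, a, l, f, e, n)
  "rotasotor" → prefix "rot" already present; 6 new (a, s, o, t, o, r)
  "torsovide" → prefix "torso" already present; 4 new (v, i, d, e)
  "torrun" → prefix "tor" already present; 3 new (r, u, n)
  "torfenlu" → prefix "tor" already present; 5 new (f, e, n, l, u)
  "torsorun" → prefix "torso" already present; 3 new (r, u, n)
  "rotorgal" → prefix "rotor" already present; 3 new (g, a, l)
  "torrunnene" → prefix "torrun" already present; 4 new (n, e, n, e)
  "mitorgal" → 8 new (m, i, t, o, r, g, a, l)
  "tormi" → prefix "tor" already present; 2 new (m, i)
Total nodes = 6 + 3 + 7 + 6 + 6 + 4 + 3 + 5 + 3 + 3 + 4 + 8 + 2 = 60

60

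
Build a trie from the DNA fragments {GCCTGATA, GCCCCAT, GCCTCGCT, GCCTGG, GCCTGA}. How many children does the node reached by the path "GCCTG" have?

The children of the "GCCTG" node are the distinct next characters among strings starting with "GCCTG".
Characters that immediately follow "GCCTG" among the stored strings: {A, G}.
That node has 2 child edges.

2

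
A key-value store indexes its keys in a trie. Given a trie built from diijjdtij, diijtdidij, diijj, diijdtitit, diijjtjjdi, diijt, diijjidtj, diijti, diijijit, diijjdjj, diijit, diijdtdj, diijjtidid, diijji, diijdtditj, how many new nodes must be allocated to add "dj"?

1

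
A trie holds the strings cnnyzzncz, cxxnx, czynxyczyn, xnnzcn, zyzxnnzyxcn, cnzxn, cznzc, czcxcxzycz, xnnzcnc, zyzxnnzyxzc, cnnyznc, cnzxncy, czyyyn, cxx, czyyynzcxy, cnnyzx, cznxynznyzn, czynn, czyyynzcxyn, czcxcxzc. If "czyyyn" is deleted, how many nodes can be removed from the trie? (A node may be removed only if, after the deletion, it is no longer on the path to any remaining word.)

Walk "czyyyn" from the leaf back toward the root, removing each node that no remaining word uses.
Every node on "czyyyn" is still needed (e.g. by "czyyynzcxy"), so nothing is freed.
Nodes removed: 0

0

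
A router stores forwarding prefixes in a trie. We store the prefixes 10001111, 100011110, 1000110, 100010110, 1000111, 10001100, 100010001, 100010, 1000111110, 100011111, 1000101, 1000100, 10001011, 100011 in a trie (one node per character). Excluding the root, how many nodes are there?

20

Insert word by word; a character creates a node only if that edge doesn't already exist:
  "10001111" → 8 new (1, 0, 0, 0, 1, 1, 1, 1)
  "100011110" → prefix "10001111" already present; 1 new (0)
  "1000110" → prefix "100011" already present; 1 new (0)
  "100010110" → prefix "10001" already present; 4 new (0, 1, 1, 0)
  "1000111" → prefix "1000111" already present; 0 new (none)
  "10001100" → prefix "1000110" already present; 1 new (0)
  "100010001" → prefix "100010" already present; 3 new (0, 0, 1)
  "100010" → prefix "100010" already present; 0 new (none)
  "1000111110" → prefix "10001111" already present; 2 new (1, 0)
  "100011111" → prefix "100011111" already present; 0 new (none)
  "1000101" → prefix "1000101" already present; 0 new (none)
  "1000100" → prefix "1000100" already present; 0 new (none)
  "10001011" → prefix "10001011" already present; 0 new (none)
  "100011" → prefix "100011" already present; 0 new (none)
Total nodes = 8 + 1 + 1 + 4 + 0 + 1 + 3 + 0 + 2 + 0 + 0 + 0 + 0 + 0 = 20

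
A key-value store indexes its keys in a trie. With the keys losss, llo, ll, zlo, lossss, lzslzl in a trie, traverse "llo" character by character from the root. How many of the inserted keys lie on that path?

2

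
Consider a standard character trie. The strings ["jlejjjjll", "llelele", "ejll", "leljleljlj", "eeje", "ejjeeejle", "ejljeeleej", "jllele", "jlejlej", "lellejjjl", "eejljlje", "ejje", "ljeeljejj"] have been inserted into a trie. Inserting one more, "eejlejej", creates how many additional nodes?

The longest prefix of "eejlejej" already in the trie is "eejl" (length 4).
New nodes needed: |"eejlejej"| − 4 = 8 − 4 = 4.

4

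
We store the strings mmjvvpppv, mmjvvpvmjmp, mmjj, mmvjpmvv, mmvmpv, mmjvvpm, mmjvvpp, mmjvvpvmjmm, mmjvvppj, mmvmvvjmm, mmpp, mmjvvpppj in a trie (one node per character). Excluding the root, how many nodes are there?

35

Trie structure (* marks end of a word):
(root)
└─ m
   └─ m
      ├─ j
      │  ├─ j *
      │  └─ v
      │     └─ v
      │        └─ p
      │           ├─ m *
      │           ├─ p *
      │           │  ├─ j *
      │           │  └─ p
      │           │     ├─ j *
      │           │     └─ v *
      │           └─ v
      │              └─ m
      │                 └─ j
      │                    └─ m
      │                       ├─ m *
      │                       └─ p *
      ├─ p
      │  └─ p *
      └─ v
         ├─ j
         │  └─ p
         │     └─ m
         │        └─ v
         │           └─ v *
         └─ m
            ├─ p
            │  └─ v *
            └─ v
               └─ v
                  └─ j
                     └─ m
                        └─ m *
Counting every labelled node above: 35.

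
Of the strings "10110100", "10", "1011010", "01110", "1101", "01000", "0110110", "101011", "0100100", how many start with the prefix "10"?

Traverse to the node for "10", then collect every word in that subtree.
Matches: "10", "101011", "1011010", "10110100"
Count: 4

4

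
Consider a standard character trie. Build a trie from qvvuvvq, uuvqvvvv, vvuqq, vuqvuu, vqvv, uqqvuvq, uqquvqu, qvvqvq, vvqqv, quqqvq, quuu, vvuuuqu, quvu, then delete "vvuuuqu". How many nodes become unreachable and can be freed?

4

After clearing the end-marker at "vvuuuqu", prune upward until reaching a node still needed by another word.
The suffix "uuqu" (4 nodes) is used only by "vvuuuqu"; the node for "vvu" still has the child "q", so pruning stops there.
Nodes removed: 4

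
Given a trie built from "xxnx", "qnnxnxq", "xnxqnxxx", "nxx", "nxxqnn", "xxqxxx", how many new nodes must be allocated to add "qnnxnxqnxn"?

3

"qnnxnxq" is already a path in the trie; the remaining "nxn" must be added.
New nodes needed: |"qnnxnxqnxn"| − 7 = 10 − 7 = 3.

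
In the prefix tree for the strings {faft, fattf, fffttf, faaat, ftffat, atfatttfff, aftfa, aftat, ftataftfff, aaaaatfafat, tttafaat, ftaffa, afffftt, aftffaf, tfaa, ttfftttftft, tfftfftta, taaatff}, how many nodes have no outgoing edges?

18

A leaf is a node with no children — equivalently, the end of a word that is not a proper prefix of any other stored word.
Those words: "aaaaatfafat", "afffftt", "aftat", "aftfa", "aftffaf", "atfatttfff", "faaat", "faft", "fattf", "fffttf", "ftaffa", "ftataftfff", "ftffat", "taaatff", "tfaa", "tfftfftta", "ttfftttftft", "tttafaat"
Leaf count: 18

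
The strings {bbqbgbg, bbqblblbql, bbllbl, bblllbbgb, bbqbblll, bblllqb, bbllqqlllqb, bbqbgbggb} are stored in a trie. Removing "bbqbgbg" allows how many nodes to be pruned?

0

A node on "bbqbgbg"'s path can go only if nothing else ends at it or branches off below it.
Every node on "bbqbgbg" is still needed (e.g. by "bbqbgbggb"), so nothing is freed.
Nodes removed: 0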